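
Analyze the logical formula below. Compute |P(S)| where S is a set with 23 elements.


The power set of a set with n elements has 2^n elements.
|P(S)| = 2^23 = 8388608

8388608


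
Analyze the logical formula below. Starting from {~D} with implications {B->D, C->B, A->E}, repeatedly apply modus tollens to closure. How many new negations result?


Initial negated facts: {~D}
Apply modus tollens to closure:
  ~D and B->D  =>  ~B
  ~B and C->B  =>  ~C
Final negated: {~B, ~C, ~D}
New negations: {~B, ~C}
Count = 2

2


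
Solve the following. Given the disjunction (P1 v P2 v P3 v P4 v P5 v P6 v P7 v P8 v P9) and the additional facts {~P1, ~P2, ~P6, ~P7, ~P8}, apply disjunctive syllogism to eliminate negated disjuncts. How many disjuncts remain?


Original disjuncts (9): P1, P2, P3, P4, P5, P6, P7, P8, P9
Negated (eliminate): ~P1, ~P2, ~P6, ~P7, ~P8
Remaining disjuncts: P3, P4, P5, P9
Count = 9 - 5 = 4

4


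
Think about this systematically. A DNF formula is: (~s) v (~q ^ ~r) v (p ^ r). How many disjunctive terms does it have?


A DNF formula is a disjunction of terms (conjunctions).
Terms are separated by v.
Counting the disjuncts: 3 terms.

3


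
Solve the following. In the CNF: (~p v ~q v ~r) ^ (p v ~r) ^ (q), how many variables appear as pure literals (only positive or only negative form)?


Check each variable for pure literal status:
p: mixed (not pure)
q: mixed (not pure)
r: pure negative
Pure literal count = 1

1


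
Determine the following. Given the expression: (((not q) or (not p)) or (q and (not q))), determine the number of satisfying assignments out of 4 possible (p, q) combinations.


Check all 4 assignments:
p=0, q=0: 1
p=0, q=1: 1
p=1, q=0: 1
p=1, q=1: 0
Count of True = 3

3


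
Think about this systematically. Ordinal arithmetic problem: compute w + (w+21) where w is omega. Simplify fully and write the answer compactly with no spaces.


Compute w + (w+21).
Ordinal + is associative but NOT commutative; for finite n>0, n + w = w but w + n stays w+n.
w + (w+21) = (w+w) + 21 = w*2+21.
Result = w*2+21

w*2+21


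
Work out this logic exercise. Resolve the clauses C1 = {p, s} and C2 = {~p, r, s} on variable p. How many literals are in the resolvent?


Remove p from C1 and ~p from C2.
C1 remainder: {s}
C2 remainder: {r, s}
Union (resolvent): {r, s}
Resolvent has 2 literal(s).

2


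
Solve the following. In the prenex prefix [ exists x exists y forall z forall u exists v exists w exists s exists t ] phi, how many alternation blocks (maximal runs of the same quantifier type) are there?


Quantifier-type sequence: E E A A E E E E  (A=forall, E=exists)
Group into maximal same-type runs:
  Ex2 | Ax2 | Ex4
Number of blocks = 3

3


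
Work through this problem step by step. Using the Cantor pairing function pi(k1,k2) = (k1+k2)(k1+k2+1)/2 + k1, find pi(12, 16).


k1 + k2 = 28
(k1+k2)(k1+k2+1)/2 = 28 * 29 / 2 = 406
pi = 406 + 12 = 418

418


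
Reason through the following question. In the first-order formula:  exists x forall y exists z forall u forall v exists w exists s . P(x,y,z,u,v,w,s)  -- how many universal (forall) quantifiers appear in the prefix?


Quantifier prefix: exists x forall y exists z forall u forall v exists w exists s
Mark each quantifier type:
  E U E U U E E
Universal count = 3, Existential count = 4
Asked for universal (forall) quantifiers: 3

3


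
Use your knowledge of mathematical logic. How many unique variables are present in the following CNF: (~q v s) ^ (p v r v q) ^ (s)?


Identify each variable that appears in the formula.
Variables found: p, q, r, s
Count = 4

4


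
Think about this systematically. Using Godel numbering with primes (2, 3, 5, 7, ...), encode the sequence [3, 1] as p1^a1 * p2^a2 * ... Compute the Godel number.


Encode each element as an exponent of the corresponding prime:
  2^3 = 8
  3^1 = 3
Product = 8 * 3 = 24

24


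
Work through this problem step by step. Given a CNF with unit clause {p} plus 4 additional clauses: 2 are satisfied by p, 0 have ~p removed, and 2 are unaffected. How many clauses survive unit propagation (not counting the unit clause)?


Satisfied (removed): 2
Shortened (remain): 0
Unchanged (remain): 2
Remaining = 0 + 2 = 2

2


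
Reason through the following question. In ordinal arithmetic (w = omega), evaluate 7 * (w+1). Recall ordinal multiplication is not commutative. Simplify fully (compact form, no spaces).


Compute 7 * (w+1).
Ordinal * is associative and left-distributive over +, but NOT commutative; for finite n>1, n*w = w but w*n stays w*n.
By left-distributivity: 7 * (w+1) = 7*w + 7*1 = w + 7 = w+7.
Result = w+7

w+7


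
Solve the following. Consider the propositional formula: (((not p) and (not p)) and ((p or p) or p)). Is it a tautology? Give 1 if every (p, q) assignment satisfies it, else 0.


Check all 4 assignments:
p=0, q=0: 0
p=0, q=1: 0
p=1, q=0: 0
p=1, q=1: 0
Satisfying count = 0/4.
Tautology iff count = 4: no.

0


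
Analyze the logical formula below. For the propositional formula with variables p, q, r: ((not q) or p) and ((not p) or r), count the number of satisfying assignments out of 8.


Evaluate all 8 assignments for p, q, r:
p=0, q=0, r=0: 1
p=0, q=0, r=1: 1
p=0, q=1, r=0: 0
p=0, q=1, r=1: 0
p=1, q=0, r=0: 0
p=1, q=0, r=1: 1
p=1, q=1, r=0: 0
p=1, q=1, r=1: 1
Satisfying count = 4

4


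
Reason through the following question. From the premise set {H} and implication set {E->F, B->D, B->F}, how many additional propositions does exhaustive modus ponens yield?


Initial facts: {H}
Apply modus ponens to closure:
  (no implication fires)
Final known: {H}
New propositions: {(none)}
Count = 0

0


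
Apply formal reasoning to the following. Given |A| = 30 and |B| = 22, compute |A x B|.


The Cartesian product A x B contains all ordered pairs (a, b).
|A x B| = |A| * |B| = 30 * 22 = 660

660


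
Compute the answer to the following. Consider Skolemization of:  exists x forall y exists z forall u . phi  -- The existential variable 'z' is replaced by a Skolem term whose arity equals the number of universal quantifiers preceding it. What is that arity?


Quantifier prefix: exists x forall y exists z forall u
'z' is existentially quantified at position 3.
Universal variables preceding it: y
Skolem function arity = 1

1


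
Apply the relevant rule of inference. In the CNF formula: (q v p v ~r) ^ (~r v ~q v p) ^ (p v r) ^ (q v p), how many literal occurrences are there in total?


Counting literals in each clause:
Clause 1: 3 literal(s)
Clause 2: 3 literal(s)
Clause 3: 2 literal(s)
Clause 4: 2 literal(s)
Total = 10

10


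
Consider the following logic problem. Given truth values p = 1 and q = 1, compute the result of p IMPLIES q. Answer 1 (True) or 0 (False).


p = 1, q = 1
Operation: p IMPLIES q
Evaluate: 1 IMPLIES 1 = 1

1


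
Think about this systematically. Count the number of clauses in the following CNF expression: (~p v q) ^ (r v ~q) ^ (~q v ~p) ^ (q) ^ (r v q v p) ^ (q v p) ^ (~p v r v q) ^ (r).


A CNF formula is a conjunction of clauses.
Clauses are separated by ^.
Counting the conjuncts: 8 clauses.

8


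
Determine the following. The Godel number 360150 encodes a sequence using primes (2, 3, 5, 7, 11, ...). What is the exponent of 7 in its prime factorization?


Factorize 360150 by dividing by 7 repeatedly.
Division steps: 7 divides 360150 exactly 4 time(s).
Exponent of 7 = 4

4


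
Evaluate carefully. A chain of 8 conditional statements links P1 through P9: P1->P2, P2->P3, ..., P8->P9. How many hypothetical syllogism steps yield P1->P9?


With 8 implications in a chain connecting 9 propositions:
P1->P2, P2->P3, ..., P8->P9
Steps needed = (number of implications) - 1 = 8 - 1 = 7

7


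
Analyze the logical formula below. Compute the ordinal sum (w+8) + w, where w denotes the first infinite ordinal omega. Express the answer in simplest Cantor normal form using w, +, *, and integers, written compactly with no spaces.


Compute (w+8) + w.
Ordinal + is associative but NOT commutative; for finite n>0, n + w = w but w + n stays w+n.
(w+8) + w = w + (8+w) = w + w = w*2 (the finite tail 8 is absorbed by the right w).
Result = w*2

w*2


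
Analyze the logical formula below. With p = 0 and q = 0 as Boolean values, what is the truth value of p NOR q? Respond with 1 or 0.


p = 0, q = 0
Operation: p NOR q
Evaluate: 0 NOR 0 = 1

1


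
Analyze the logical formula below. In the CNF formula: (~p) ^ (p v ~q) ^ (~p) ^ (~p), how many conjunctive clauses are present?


A CNF formula is a conjunction of clauses.
Clauses are separated by ^.
Counting the conjuncts: 4 clauses.

4


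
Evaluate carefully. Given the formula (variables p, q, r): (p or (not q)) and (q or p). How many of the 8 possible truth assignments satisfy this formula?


Evaluate all 8 assignments for p, q, r:
p=0, q=0, r=0: 0
p=0, q=0, r=1: 0
p=0, q=1, r=0: 0
p=0, q=1, r=1: 0
p=1, q=0, r=0: 1
p=1, q=0, r=1: 1
p=1, q=1, r=0: 1
p=1, q=1, r=1: 1
Satisfying count = 4

4


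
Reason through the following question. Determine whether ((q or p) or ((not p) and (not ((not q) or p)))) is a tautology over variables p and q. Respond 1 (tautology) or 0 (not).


Check all 4 assignments:
p=0, q=0: 0
p=0, q=1: 1
p=1, q=0: 1
p=1, q=1: 1
Satisfying count = 3/4.
Tautology iff count = 4: no.

0


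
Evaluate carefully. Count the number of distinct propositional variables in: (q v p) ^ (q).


Identify each variable that appears in the formula.
Variables found: p, q
Count = 2

2


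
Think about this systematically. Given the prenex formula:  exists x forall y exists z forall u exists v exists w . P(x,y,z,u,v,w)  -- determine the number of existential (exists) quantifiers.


Quantifier prefix: exists x forall y exists z forall u exists v exists w
Mark each quantifier type:
  E U E U E E
Universal count = 2, Existential count = 4
Asked for existential (exists) quantifiers: 4

4


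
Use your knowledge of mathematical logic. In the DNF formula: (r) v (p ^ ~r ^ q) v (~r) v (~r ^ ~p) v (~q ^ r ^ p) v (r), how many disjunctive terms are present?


A DNF formula is a disjunction of terms (conjunctions).
Terms are separated by v.
Counting the disjuncts: 6 terms.

6


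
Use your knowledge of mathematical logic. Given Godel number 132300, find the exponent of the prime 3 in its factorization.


Factorize 132300 by dividing by 3 repeatedly.
Division steps: 3 divides 132300 exactly 3 time(s).
Exponent of 3 = 3

3


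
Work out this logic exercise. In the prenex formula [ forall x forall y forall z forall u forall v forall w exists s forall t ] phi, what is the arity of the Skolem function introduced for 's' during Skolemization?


Quantifier prefix: forall x forall y forall z forall u forall v forall w exists s forall t
's' is existentially quantified at position 7.
Universal variables preceding it: x, y, z, u, v, w
Skolem function arity = 6

6


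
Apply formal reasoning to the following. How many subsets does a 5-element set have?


The power set of a set with n elements has 2^n elements.
|P(S)| = 2^5 = 32

32


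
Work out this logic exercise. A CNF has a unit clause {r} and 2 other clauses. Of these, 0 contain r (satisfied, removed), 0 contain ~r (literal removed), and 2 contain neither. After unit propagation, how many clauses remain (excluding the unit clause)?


Satisfied (removed): 0
Shortened (remain): 0
Unchanged (remain): 2
Remaining = 0 + 2 = 2

2


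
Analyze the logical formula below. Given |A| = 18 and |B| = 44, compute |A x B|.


The Cartesian product A x B contains all ordered pairs (a, b).
|A x B| = |A| * |B| = 18 * 44 = 792

792


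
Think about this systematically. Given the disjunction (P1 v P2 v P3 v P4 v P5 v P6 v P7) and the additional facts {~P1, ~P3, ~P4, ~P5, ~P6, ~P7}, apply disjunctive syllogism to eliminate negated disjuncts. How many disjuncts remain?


Original disjuncts (7): P1, P2, P3, P4, P5, P6, P7
Negated (eliminate): ~P1, ~P3, ~P4, ~P5, ~P6, ~P7
Remaining disjuncts: P2
Count = 7 - 6 = 1

1


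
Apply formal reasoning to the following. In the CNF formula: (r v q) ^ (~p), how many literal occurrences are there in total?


Counting literals in each clause:
Clause 1: 2 literal(s)
Clause 2: 1 literal(s)
Total = 3

3


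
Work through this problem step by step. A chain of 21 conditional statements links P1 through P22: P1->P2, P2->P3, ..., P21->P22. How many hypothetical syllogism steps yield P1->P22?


With 21 implications in a chain connecting 22 propositions:
P1->P2, P2->P3, ..., P21->P22
Steps needed = (number of implications) - 1 = 21 - 1 = 20

20


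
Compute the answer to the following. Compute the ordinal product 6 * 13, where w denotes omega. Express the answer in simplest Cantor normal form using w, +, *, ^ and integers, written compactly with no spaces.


Compute 6 * 13.
Ordinal * is associative and left-distributive over +, but NOT commutative; for finite n>1, n*w = w but w*n stays w*n.
Both finite; ordinal * agrees with natural *: 6 * 13 = 78.
Result = 78

78


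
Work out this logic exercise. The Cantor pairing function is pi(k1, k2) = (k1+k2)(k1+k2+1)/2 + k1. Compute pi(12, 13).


k1 + k2 = 25
(k1+k2)(k1+k2+1)/2 = 25 * 26 / 2 = 325
pi = 325 + 12 = 337

337


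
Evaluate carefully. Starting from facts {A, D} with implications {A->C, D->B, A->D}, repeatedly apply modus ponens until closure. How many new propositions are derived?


Initial facts: {A, D}
Apply modus ponens to closure:
  A and A->C  =>  C
  D and D->B  =>  B
Final known: {A, B, C, D}
New propositions: {B, C}
Count = 2

2


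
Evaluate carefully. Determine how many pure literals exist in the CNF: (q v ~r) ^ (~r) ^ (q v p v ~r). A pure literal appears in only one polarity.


Check each variable for pure literal status:
p: pure positive
q: pure positive
r: pure negative
Pure literal count = 3

3


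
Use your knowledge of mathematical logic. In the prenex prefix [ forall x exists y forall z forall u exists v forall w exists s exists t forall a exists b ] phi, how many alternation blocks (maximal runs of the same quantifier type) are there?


Quantifier-type sequence: A E A A E A E E A E  (A=forall, E=exists)
Group into maximal same-type runs:
  Ax1 | Ex1 | Ax2 | Ex1 | Ax1 | Ex2 | Ax1 | Ex1
Number of blocks = 8

8


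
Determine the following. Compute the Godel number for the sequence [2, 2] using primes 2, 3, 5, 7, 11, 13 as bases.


Encode each element as an exponent of the corresponding prime:
  2^2 = 4
  3^2 = 9
Product = 4 * 9 = 36

36


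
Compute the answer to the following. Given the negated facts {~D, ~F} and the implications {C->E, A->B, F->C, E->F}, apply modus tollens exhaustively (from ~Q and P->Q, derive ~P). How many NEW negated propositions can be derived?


Initial negated facts: {~D, ~F}
Apply modus tollens to closure:
  ~F and E->F  =>  ~E
  ~E and C->E  =>  ~C
Final negated: {~C, ~D, ~E, ~F}
New negations: {~C, ~E}
Count = 2

2


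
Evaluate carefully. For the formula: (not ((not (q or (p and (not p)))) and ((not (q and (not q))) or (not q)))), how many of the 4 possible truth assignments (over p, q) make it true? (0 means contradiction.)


Check all 4 assignments:
p=0, q=0: 0
p=0, q=1: 1
p=1, q=0: 0
p=1, q=1: 1
Count of True = 2

2


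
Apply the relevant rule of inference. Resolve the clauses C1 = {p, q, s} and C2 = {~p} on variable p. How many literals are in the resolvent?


Remove p from C1 and ~p from C2.
C1 remainder: {q, s}
C2 remainder: {}
Union (resolvent): {q, s}
Resolvent has 2 literal(s).

2


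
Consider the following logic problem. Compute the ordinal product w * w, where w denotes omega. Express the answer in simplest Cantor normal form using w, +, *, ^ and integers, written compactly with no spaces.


Compute w * w.
Ordinal * is associative and left-distributive over +, but NOT commutative; for finite n>1, n*w = w but w*n stays w*n.
w * w = w^2 by definition.
Result = w^2

w^2


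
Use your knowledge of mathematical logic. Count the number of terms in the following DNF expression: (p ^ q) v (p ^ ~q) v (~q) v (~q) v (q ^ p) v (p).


A DNF formula is a disjunction of terms (conjunctions).
Terms are separated by v.
Counting the disjuncts: 6 terms.

6


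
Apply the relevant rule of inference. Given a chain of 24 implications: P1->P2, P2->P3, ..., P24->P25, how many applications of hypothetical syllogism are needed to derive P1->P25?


With 24 implications in a chain connecting 25 propositions:
P1->P2, P2->P3, ..., P24->P25
Steps needed = (number of implications) - 1 = 24 - 1 = 23

23


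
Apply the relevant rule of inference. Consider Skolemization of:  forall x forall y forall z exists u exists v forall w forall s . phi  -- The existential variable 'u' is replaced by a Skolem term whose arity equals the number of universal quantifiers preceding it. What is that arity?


Quantifier prefix: forall x forall y forall z exists u exists v forall w forall s
'u' is existentially quantified at position 4.
Universal variables preceding it: x, y, z
Skolem function arity = 3

3


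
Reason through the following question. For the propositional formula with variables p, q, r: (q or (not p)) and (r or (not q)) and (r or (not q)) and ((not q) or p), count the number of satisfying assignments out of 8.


Evaluate all 8 assignments for p, q, r:
p=0, q=0, r=0: 1
p=0, q=0, r=1: 1
p=0, q=1, r=0: 0
p=0, q=1, r=1: 0
p=1, q=0, r=0: 0
p=1, q=0, r=1: 0
p=1, q=1, r=0: 0
p=1, q=1, r=1: 1
Satisfying count = 3

3


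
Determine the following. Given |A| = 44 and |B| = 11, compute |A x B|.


The Cartesian product A x B contains all ordered pairs (a, b).
|A x B| = |A| * |B| = 44 * 11 = 484

484


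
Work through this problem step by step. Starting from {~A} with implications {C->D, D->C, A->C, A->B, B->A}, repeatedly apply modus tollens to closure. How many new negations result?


Initial negated facts: {~A}
Apply modus tollens to closure:
  ~A and B->A  =>  ~B
Final negated: {~A, ~B}
New negations: {~B}
Count = 1

1


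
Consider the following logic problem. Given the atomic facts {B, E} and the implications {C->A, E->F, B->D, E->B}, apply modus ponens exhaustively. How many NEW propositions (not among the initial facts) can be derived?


Initial facts: {B, E}
Apply modus ponens to closure:
  E and E->F  =>  F
  B and B->D  =>  D
Final known: {B, D, E, F}
New propositions: {D, F}
Count = 2

2


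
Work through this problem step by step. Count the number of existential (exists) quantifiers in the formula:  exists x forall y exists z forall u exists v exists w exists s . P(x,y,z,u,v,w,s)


Quantifier prefix: exists x forall y exists z forall u exists v exists w exists s
Mark each quantifier type:
  E U E U E E E
Universal count = 2, Existential count = 5
Asked for existential (exists) quantifiers: 5

5


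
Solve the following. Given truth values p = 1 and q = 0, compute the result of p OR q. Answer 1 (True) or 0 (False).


p = 1, q = 0
Operation: p OR q
Evaluate: 1 OR 0 = 1

1


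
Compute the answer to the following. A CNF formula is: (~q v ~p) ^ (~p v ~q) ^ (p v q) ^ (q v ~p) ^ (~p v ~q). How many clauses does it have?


A CNF formula is a conjunction of clauses.
Clauses are separated by ^.
Counting the conjuncts: 5 clauses.

5


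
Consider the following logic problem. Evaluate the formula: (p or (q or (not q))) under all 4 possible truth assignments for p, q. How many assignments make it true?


Check all 4 assignments:
p=0, q=0: 1
p=0, q=1: 1
p=1, q=0: 1
p=1, q=1: 1
Count of True = 4

4


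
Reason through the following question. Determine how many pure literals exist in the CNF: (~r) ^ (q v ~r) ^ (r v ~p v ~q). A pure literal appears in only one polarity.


Check each variable for pure literal status:
p: pure negative
q: mixed (not pure)
r: mixed (not pure)
Pure literal count = 1

1


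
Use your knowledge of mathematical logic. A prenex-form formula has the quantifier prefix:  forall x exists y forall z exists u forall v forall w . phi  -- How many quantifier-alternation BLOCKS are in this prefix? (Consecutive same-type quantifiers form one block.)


Quantifier-type sequence: A E A E A A  (A=forall, E=exists)
Group into maximal same-type runs:
  Ax1 | Ex1 | Ax1 | Ex1 | Ax2
Number of blocks = 5

5


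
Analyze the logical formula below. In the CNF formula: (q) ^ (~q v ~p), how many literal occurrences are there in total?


Counting literals in each clause:
Clause 1: 1 literal(s)
Clause 2: 2 literal(s)
Total = 3

3


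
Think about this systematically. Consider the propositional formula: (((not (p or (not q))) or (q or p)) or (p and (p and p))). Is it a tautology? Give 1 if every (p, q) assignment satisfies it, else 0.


Check all 4 assignments:
p=0, q=0: 0
p=0, q=1: 1
p=1, q=0: 1
p=1, q=1: 1
Satisfying count = 3/4.
Tautology iff count = 4: no.

0


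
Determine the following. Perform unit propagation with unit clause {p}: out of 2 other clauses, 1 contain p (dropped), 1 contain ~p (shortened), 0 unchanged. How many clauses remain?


Satisfied (removed): 1
Shortened (remain): 1
Unchanged (remain): 0
Remaining = 1 + 0 = 1

1


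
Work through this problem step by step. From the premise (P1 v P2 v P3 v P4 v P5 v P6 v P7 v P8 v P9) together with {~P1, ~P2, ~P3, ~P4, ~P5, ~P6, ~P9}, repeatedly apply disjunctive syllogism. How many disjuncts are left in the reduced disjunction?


Original disjuncts (9): P1, P2, P3, P4, P5, P6, P7, P8, P9
Negated (eliminate): ~P1, ~P2, ~P3, ~P4, ~P5, ~P6, ~P9
Remaining disjuncts: P7, P8
Count = 9 - 7 = 2

2


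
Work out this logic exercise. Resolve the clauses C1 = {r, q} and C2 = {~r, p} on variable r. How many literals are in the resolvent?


Remove r from C1 and ~r from C2.
C1 remainder: {q}
C2 remainder: {p}
Union (resolvent): {p, q}
Resolvent has 2 literal(s).

2


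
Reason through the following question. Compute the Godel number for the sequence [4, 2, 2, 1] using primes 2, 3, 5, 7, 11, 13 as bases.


Encode each element as an exponent of the corresponding prime:
  2^4 = 16
  3^2 = 9
  5^2 = 25
  7^1 = 7
Product = 16 * 9 * 25 * 7 = 25200

25200


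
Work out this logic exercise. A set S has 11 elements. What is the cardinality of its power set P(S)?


The power set of a set with n elements has 2^n elements.
|P(S)| = 2^11 = 2048

2048


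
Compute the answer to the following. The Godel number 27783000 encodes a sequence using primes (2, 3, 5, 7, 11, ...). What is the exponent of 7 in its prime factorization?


Factorize 27783000 by dividing by 7 repeatedly.
Division steps: 7 divides 27783000 exactly 3 time(s).
Exponent of 7 = 3

3


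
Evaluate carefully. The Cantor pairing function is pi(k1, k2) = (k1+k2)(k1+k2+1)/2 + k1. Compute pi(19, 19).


k1 + k2 = 38
(k1+k2)(k1+k2+1)/2 = 38 * 39 / 2 = 741
pi = 741 + 19 = 760

760


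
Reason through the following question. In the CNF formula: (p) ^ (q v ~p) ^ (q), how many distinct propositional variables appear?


Identify each variable that appears in the formula.
Variables found: p, q
Count = 2

2


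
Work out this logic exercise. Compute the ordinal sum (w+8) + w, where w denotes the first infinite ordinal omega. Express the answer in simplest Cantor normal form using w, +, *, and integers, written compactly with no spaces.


Compute (w+8) + w.
Ordinal + is associative but NOT commutative; for finite n>0, n + w = w but w + n stays w+n.
(w+8) + w = w + (8+w) = w + w = w*2 (the finite tail 8 is absorbed by the right w).
Result = w*2

w*2


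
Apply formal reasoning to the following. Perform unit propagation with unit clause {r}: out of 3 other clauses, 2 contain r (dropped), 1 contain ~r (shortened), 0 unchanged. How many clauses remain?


Satisfied (removed): 2
Shortened (remain): 1
Unchanged (remain): 0
Remaining = 1 + 0 = 1

1


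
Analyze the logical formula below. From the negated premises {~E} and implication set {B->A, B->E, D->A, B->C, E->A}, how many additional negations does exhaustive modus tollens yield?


Initial negated facts: {~E}
Apply modus tollens to closure:
  ~E and B->E  =>  ~B
Final negated: {~B, ~E}
New negations: {~B}
Count = 1

1


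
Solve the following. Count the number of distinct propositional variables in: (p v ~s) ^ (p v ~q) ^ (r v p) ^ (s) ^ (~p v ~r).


Identify each variable that appears in the formula.
Variables found: p, q, r, s
Count = 4

4


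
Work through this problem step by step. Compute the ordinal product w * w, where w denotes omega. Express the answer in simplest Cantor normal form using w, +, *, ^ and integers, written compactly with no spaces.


Compute w * w.
Ordinal * is associative and left-distributive over +, but NOT commutative; for finite n>1, n*w = w but w*n stays w*n.
w * w = w^2 by definition.
Result = w^2

w^2


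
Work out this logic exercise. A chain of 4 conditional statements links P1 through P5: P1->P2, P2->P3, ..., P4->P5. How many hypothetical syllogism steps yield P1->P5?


With 4 implications in a chain connecting 5 propositions:
P1->P2, P2->P3, ..., P4->P5
Steps needed = (number of implications) - 1 = 4 - 1 = 3

3


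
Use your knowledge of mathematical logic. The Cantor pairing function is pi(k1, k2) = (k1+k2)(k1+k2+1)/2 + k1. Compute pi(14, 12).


k1 + k2 = 26
(k1+k2)(k1+k2+1)/2 = 26 * 27 / 2 = 351
pi = 351 + 14 = 365

365


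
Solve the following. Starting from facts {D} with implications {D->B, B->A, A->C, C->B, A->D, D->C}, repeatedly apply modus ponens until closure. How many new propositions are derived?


Initial facts: {D}
Apply modus ponens to closure:
  D and D->B  =>  B
  B and B->A  =>  A
  A and A->C  =>  C
Final known: {A, B, C, D}
New propositions: {A, B, C}
Count = 3

3


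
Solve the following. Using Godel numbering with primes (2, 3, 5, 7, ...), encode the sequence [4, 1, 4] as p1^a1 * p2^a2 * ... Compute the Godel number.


Encode each element as an exponent of the corresponding prime:
  2^4 = 16
  3^1 = 3
  5^4 = 625
Product = 16 * 3 * 625 = 30000

30000


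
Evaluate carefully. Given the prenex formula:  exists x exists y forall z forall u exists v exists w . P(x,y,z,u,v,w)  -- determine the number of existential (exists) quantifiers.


Quantifier prefix: exists x exists y forall z forall u exists v exists w
Mark each quantifier type:
  E E U U E E
Universal count = 2, Existential count = 4
Asked for existential (exists) quantifiers: 4

4


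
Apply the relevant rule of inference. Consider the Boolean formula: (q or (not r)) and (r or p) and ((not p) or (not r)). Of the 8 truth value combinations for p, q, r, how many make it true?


Evaluate all 8 assignments for p, q, r:
p=0, q=0, r=0: 0
p=0, q=0, r=1: 0
p=0, q=1, r=0: 0
p=0, q=1, r=1: 1
p=1, q=0, r=0: 1
p=1, q=0, r=1: 0
p=1, q=1, r=0: 1
p=1, q=1, r=1: 0
Satisfying count = 3

3


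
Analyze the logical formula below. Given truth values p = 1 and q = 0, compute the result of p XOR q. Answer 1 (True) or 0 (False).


p = 1, q = 0
Operation: p XOR q
Evaluate: 1 XOR 0 = 1

1


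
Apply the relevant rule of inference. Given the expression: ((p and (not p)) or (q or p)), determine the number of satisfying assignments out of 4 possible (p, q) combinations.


Check all 4 assignments:
p=0, q=0: 0
p=0, q=1: 1
p=1, q=0: 1
p=1, q=1: 1
Count of True = 3

3


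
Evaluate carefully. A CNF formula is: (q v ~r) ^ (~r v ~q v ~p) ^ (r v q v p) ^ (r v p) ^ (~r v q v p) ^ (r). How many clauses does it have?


A CNF formula is a conjunction of clauses.
Clauses are separated by ^.
Counting the conjuncts: 6 clauses.

6


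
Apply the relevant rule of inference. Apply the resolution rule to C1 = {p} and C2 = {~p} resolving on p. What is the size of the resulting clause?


Remove p from C1 and ~p from C2.
C1 remainder: {}
C2 remainder: {}
Union (resolvent): {} (empty clause)
Resolvent has 0 literal(s).

0


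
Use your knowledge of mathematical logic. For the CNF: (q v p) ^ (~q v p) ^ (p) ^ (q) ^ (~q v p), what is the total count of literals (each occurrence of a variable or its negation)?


Counting literals in each clause:
Clause 1: 2 literal(s)
Clause 2: 2 literal(s)
Clause 3: 1 literal(s)
Clause 4: 1 literal(s)
Clause 5: 2 literal(s)
Total = 8

8


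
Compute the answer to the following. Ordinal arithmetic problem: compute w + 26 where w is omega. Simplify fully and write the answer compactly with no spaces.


Compute w + 26.
Ordinal + is associative but NOT commutative; for finite n>0, n + w = w but w + n stays w+n.
w + 26 is already in normal form (a successor ordinal beyond w).
Result = w+26

w+26


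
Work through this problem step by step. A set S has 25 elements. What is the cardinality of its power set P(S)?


The power set of a set with n elements has 2^n elements.
|P(S)| = 2^25 = 33554432

33554432


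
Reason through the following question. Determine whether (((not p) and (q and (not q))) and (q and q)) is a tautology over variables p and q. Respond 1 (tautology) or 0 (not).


Check all 4 assignments:
p=0, q=0: 0
p=0, q=1: 0
p=1, q=0: 0
p=1, q=1: 0
Satisfying count = 0/4.
Tautology iff count = 4: no.

0


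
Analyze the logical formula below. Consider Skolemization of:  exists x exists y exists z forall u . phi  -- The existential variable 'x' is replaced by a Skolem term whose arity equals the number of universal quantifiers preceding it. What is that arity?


Quantifier prefix: exists x exists y exists z forall u
'x' is existentially quantified at position 1.
No universal quantifiers precede it.
Skolem function arity = 0 (a Skolem constant)

0


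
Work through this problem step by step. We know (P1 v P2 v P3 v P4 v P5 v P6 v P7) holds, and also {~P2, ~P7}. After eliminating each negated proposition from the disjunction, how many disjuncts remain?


Original disjuncts (7): P1, P2, P3, P4, P5, P6, P7
Negated (eliminate): ~P2, ~P7
Remaining disjuncts: P1, P3, P4, P5, P6
Count = 7 - 2 = 5

5


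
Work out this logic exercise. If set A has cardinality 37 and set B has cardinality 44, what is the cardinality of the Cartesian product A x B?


The Cartesian product A x B contains all ordered pairs (a, b).
|A x B| = |A| * |B| = 37 * 44 = 1628

1628


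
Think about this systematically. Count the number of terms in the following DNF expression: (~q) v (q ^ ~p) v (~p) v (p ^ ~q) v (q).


A DNF formula is a disjunction of terms (conjunctions).
Terms are separated by v.
Counting the disjuncts: 5 terms.

5


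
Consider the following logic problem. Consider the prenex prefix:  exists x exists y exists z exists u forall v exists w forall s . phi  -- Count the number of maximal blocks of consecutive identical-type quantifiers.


Quantifier-type sequence: E E E E A E A  (A=forall, E=exists)
Group into maximal same-type runs:
  Ex4 | Ax1 | Ex1 | Ax1
Number of blocks = 4

4


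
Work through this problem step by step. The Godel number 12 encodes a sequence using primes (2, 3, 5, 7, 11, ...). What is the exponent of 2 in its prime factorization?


Factorize 12 by dividing by 2 repeatedly.
Division steps: 2 divides 12 exactly 2 time(s).
Exponent of 2 = 2

2


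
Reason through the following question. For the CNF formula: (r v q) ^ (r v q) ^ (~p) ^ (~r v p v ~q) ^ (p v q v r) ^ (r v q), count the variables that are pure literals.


Check each variable for pure literal status:
p: mixed (not pure)
q: mixed (not pure)
r: mixed (not pure)
Pure literal count = 0

0


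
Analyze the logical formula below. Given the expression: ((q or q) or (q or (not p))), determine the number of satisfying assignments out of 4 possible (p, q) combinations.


Check all 4 assignments:
p=0, q=0: 1
p=0, q=1: 1
p=1, q=0: 0
p=1, q=1: 1
Count of True = 3

3


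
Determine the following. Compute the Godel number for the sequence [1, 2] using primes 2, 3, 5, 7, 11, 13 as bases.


Encode each element as an exponent of the corresponding prime:
  2^1 = 2
  3^2 = 9
Product = 2 * 9 = 18

18


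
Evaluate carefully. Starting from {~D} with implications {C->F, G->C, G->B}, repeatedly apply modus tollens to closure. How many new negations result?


Initial negated facts: {~D}
Apply modus tollens to closure:
  (no implication fires)
Final negated: {~D}
New negations: {(none)}
Count = 0

0


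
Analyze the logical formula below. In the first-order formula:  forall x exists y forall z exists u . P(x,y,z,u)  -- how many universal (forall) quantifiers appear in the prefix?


Quantifier prefix: forall x exists y forall z exists u
Mark each quantifier type:
  U E U E
Universal count = 2, Existential count = 2
Asked for universal (forall) quantifiers: 2

2


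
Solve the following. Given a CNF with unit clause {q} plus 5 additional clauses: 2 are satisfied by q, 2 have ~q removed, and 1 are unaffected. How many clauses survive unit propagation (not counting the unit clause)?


Satisfied (removed): 2
Shortened (remain): 2
Unchanged (remain): 1
Remaining = 2 + 1 = 3

3


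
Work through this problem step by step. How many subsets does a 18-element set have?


The power set of a set with n elements has 2^n elements.
|P(S)| = 2^18 = 262144

262144


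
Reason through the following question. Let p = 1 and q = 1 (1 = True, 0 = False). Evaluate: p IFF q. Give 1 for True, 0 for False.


p = 1, q = 1
Operation: p IFF q
Evaluate: 1 IFF 1 = 1

1


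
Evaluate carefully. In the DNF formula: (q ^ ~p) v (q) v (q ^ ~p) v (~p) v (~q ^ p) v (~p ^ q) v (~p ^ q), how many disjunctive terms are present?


A DNF formula is a disjunction of terms (conjunctions).
Terms are separated by v.
Counting the disjuncts: 7 terms.

7


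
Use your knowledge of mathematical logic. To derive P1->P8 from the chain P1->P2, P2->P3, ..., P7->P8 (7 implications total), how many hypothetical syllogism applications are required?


With 7 implications in a chain connecting 8 propositions:
P1->P2, P2->P3, ..., P7->P8
Steps needed = (number of implications) - 1 = 7 - 1 = 6

6


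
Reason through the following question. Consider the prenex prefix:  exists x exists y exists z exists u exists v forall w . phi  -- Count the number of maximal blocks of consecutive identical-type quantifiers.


Quantifier-type sequence: E E E E E A  (A=forall, E=exists)
Group into maximal same-type runs:
  Ex5 | Ax1
Number of blocks = 2

2


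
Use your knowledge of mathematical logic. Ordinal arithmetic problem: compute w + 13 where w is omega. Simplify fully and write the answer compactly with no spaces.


Compute w + 13.
Ordinal + is associative but NOT commutative; for finite n>0, n + w = w but w + n stays w+n.
w + 13 is already in normal form (a successor ordinal beyond w).
Result = w+13

w+13


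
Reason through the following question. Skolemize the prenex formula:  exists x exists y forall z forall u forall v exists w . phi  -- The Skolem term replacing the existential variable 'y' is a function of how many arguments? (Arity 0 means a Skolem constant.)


Quantifier prefix: exists x exists y forall z forall u forall v exists w
'y' is existentially quantified at position 2.
No universal quantifiers precede it.
Skolem function arity = 0 (a Skolem constant)

0


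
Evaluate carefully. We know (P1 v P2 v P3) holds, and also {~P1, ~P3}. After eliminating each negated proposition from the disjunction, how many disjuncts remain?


Original disjuncts (3): P1, P2, P3
Negated (eliminate): ~P1, ~P3
Remaining disjuncts: P2
Count = 3 - 2 = 1

1


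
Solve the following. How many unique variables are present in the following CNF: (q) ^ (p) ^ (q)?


Identify each variable that appears in the formula.
Variables found: p, q
Count = 2

2


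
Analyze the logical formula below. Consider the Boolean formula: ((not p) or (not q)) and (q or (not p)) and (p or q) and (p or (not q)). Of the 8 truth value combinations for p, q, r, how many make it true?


Evaluate all 8 assignments for p, q, r:
p=0, q=0, r=0: 0
p=0, q=0, r=1: 0
p=0, q=1, r=0: 0
p=0, q=1, r=1: 0
p=1, q=0, r=0: 0
p=1, q=0, r=1: 0
p=1, q=1, r=0: 0
p=1, q=1, r=1: 0
Satisfying count = 0

0


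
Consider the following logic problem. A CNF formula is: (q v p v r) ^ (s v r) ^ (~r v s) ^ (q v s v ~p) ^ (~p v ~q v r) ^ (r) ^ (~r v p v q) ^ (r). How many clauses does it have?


A CNF formula is a conjunction of clauses.
Clauses are separated by ^.
Counting the conjuncts: 8 clauses.

8


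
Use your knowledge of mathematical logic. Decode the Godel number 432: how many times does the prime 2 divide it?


Factorize 432 by dividing by 2 repeatedly.
Division steps: 2 divides 432 exactly 4 time(s).
Exponent of 2 = 4

4


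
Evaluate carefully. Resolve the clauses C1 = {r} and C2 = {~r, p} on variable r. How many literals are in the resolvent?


Remove r from C1 and ~r from C2.
C1 remainder: {}
C2 remainder: {p}
Union (resolvent): {p}
Resolvent has 1 literal(s).

1


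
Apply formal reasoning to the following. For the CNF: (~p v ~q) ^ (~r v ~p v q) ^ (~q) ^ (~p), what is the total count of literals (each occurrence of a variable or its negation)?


Counting literals in each clause:
Clause 1: 2 literal(s)
Clause 2: 3 literal(s)
Clause 3: 1 literal(s)
Clause 4: 1 literal(s)
Total = 7

7


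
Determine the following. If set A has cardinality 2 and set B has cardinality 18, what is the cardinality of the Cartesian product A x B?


The Cartesian product A x B contains all ordered pairs (a, b).
|A x B| = |A| * |B| = 2 * 18 = 36

36


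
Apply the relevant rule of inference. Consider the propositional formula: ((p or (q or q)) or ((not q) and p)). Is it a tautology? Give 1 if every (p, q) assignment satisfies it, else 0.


Check all 4 assignments:
p=0, q=0: 0
p=0, q=1: 1
p=1, q=0: 1
p=1, q=1: 1
Satisfying count = 3/4.
Tautology iff count = 4: no.

0


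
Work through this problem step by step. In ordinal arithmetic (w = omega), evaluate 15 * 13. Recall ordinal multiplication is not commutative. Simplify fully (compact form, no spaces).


Compute 15 * 13.
Ordinal * is associative and left-distributive over +, but NOT commutative; for finite n>1, n*w = w but w*n stays w*n.
Both finite; ordinal * agrees with natural *: 15 * 13 = 195.
Result = 195

195


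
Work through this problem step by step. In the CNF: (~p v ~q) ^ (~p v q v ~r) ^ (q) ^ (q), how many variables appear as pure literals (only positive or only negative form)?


Check each variable for pure literal status:
p: pure negative
q: mixed (not pure)
r: pure negative
Pure literal count = 2

2


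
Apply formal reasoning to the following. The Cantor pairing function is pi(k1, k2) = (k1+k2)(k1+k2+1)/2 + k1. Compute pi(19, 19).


k1 + k2 = 38
(k1+k2)(k1+k2+1)/2 = 38 * 39 / 2 = 741
pi = 741 + 19 = 760

760


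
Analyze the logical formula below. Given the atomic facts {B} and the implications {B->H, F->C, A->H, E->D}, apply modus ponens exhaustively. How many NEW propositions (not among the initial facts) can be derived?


Initial facts: {B}
Apply modus ponens to closure:
  B and B->H  =>  H
Final known: {B, H}
New propositions: {H}
Count = 1

1


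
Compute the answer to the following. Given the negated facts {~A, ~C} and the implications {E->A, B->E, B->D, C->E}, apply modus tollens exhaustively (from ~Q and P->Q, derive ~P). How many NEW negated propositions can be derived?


Initial negated facts: {~A, ~C}
Apply modus tollens to closure:
  ~A and E->A  =>  ~E
  ~E and B->E  =>  ~B
Final negated: {~A, ~B, ~C, ~E}
New negations: {~B, ~E}
Count = 2

2


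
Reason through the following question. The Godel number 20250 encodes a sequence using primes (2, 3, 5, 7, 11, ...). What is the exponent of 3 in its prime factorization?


Factorize 20250 by dividing by 3 repeatedly.
Division steps: 3 divides 20250 exactly 4 time(s).
Exponent of 3 = 4

4


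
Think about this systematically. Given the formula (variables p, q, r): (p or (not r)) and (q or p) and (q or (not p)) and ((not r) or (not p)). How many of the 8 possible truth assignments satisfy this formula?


Evaluate all 8 assignments for p, q, r:
p=0, q=0, r=0: 0
p=0, q=0, r=1: 0
p=0, q=1, r=0: 1
p=0, q=1, r=1: 0
p=1, q=0, r=0: 0
p=1, q=0, r=1: 0
p=1, q=1, r=0: 1
p=1, q=1, r=1: 0
Satisfying count = 2

2
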